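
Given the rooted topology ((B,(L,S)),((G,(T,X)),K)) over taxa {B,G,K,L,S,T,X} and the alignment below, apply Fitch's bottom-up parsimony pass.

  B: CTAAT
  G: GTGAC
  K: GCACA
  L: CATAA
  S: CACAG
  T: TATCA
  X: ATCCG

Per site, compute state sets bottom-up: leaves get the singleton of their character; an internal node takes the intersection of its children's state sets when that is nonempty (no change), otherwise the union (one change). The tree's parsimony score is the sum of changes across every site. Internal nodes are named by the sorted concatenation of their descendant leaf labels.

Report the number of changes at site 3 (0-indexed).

LS@0: {C} ∩ {C} = {C} (intersection, +0)
BLS@0: {C} ∩ {C} = {C} (intersection, +0)
TX@0: {T} ∪ {A} = {A,T} (union, +1)
GTX@0: {G} ∪ {A,T} = {A,G,T} (union, +1)
GKTX@0: {A,G,T} ∩ {G} = {G} (intersection, +0)
BGKLSTX@0: {C} ∪ {G} = {C,G} (union, +1)
LS@1: {A} ∩ {A} = {A} (intersection, +0)
BLS@1: {T} ∪ {A} = {A,T} (union, +1)
TX@1: {A} ∪ {T} = {A,T} (union, +1)
GTX@1: {T} ∩ {A,T} = {T} (intersection, +0)
GKTX@1: {T} ∪ {C} = {C,T} (union, +1)
BGKLSTX@1: {A,T} ∩ {C,T} = {T} (intersection, +0)
LS@2: {T} ∪ {C} = {C,T} (union, +1)
BLS@2: {A} ∪ {C,T} = {A,C,T} (union, +1)
TX@2: {T} ∪ {C} = {C,T} (union, +1)
GTX@2: {G} ∪ {C,T} = {C,G,T} (union, +1)
GKTX@2: {C,G,T} ∪ {A} = {A,C,G,T} (union, +1)
BGKLSTX@2: {A,C,T} ∩ {A,C,G,T} = {A,C,T} (intersection, +0)
LS@3: {A} ∩ {A} = {A} (intersection, +0)
BLS@3: {A} ∩ {A} = {A} (intersection, +0)
TX@3: {C} ∩ {C} = {C} (intersection, +0)
GTX@3: {A} ∪ {C} = {A,C} (union, +1)
GKTX@3: {A,C} ∩ {C} = {C} (intersection, +0)
BGKLSTX@3: {A} ∪ {C} = {A,C} (union, +1)
LS@4: {A} ∪ {G} = {A,G} (union, +1)
BLS@4: {T} ∪ {A,G} = {A,G,T} (union, +1)
TX@4: {A} ∪ {G} = {A,G} (union, +1)
GTX@4: {C} ∪ {A,G} = {A,C,G} (union, +1)
GKTX@4: {A,C,G} ∩ {A} = {A} (intersection, +0)
BGKLSTX@4: {A,G,T} ∩ {A} = {A} (intersection, +0)
per-site changes: [3, 3, 5, 2, 4]; total = 17

2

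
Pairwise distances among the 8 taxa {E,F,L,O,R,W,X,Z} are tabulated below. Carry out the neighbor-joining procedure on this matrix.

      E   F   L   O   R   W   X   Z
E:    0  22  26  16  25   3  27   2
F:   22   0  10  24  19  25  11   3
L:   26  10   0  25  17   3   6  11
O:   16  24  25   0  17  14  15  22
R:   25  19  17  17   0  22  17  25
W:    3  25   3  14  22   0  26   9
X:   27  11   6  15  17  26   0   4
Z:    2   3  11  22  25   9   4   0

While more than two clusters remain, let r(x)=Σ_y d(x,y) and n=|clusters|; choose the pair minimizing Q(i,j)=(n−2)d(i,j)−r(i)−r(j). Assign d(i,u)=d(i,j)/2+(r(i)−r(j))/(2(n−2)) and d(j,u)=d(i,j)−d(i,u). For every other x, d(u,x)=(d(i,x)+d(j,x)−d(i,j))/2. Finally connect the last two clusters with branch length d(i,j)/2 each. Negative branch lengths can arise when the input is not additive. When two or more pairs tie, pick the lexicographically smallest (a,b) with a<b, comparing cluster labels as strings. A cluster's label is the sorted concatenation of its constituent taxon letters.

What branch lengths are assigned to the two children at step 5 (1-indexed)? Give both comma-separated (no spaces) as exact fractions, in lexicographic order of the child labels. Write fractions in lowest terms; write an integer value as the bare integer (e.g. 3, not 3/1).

19/4,7/2

step 1: merge (E,W) at d=3, Q=-205; branch lengths E→37/12, W→-1/12; new cluster EW
  updated: d(EW,F)=22, d(EW,L)=13, d(EW,O)=27/2, d(EW,R)=22, d(EW,X)=25, d(EW,Z)=4
step 2: merge (EW,O) at d=27/2, Q=-297/2; branch lengths EW→101/20, O→169/20; new cluster EOW
  updated: d(EOW,F)=65/4, d(EOW,L)=49/4, d(EOW,R)=51/4, d(EOW,X)=53/4, d(EOW,Z)=25/4
step 3: merge (EOW,R) at d=51/4, Q=-201/2; branch lengths EOW→21/8, R→81/8; new cluster EORW
  updated: d(EORW,F)=45/4, d(EORW,L)=33/4, d(EORW,X)=35/4, d(EORW,Z)=37/4
step 4: merge (F,Z) at d=3, Q=-107/2; branch lengths F→17/6, Z→1/6; new cluster FZ
  updated: d(EORW,FZ)=35/4, d(FZ,L)=9, d(FZ,X)=6
step 5: merge (EORW,L) at d=33/4, Q=-65/2; branch lengths EORW→19/4, L→7/2; new cluster ELORW
  updated: d(ELORW,FZ)=19/4, d(ELORW,X)=13/4
step 6: merge (ELORW,FZ) at d=19/4, Q=-14; branch lengths ELORW→1, FZ→15/4; new cluster EFLORWZ
  updated: d(EFLORWZ,X)=9/4
step 7: merge (EFLORWZ,X) at d=9/4; branch lengths EFLORWZ→9/8, X→9/8; new cluster EFLORWXZ
final tree: ((((((E:37/12,W:-1/12):101/20,O:169/20):21/8,R:81/8):19/4,L:7/2):1,(F:17/6,Z:1/6):15/4):9/8,X:9/8)
total length: 95/2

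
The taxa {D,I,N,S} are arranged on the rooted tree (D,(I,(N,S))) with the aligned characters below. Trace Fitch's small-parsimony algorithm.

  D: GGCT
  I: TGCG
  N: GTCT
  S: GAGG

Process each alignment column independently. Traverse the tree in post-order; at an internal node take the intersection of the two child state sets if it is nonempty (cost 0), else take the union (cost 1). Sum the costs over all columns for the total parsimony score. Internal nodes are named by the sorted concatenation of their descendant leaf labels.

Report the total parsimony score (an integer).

site 0, node NS: N={G} ∩ S={G} → {G} (+0)
site 0, node INS: I={T} ∪ NS={G} → {G,T} (+1)
site 0, node DINS: D={G} ∩ INS={G,T} → {G} (+0)
site 1, node NS: N={T} ∪ S={A} → {A,T} (+1)
site 1, node INS: I={G} ∪ NS={A,T} → {A,G,T} (+1)
site 1, node DINS: D={G} ∩ INS={A,G,T} → {G} (+0)
site 2, node NS: N={C} ∪ S={G} → {C,G} (+1)
site 2, node INS: I={C} ∩ NS={C,G} → {C} (+0)
site 2, node DINS: D={C} ∩ INS={C} → {C} (+0)
site 3, node NS: N={T} ∪ S={G} → {G,T} (+1)
site 3, node INS: I={G} ∩ NS={G,T} → {G} (+0)
site 3, node DINS: D={T} ∪ INS={G} → {G,T} (+1)
per-site changes: [1, 2, 1, 2]; total = 6

6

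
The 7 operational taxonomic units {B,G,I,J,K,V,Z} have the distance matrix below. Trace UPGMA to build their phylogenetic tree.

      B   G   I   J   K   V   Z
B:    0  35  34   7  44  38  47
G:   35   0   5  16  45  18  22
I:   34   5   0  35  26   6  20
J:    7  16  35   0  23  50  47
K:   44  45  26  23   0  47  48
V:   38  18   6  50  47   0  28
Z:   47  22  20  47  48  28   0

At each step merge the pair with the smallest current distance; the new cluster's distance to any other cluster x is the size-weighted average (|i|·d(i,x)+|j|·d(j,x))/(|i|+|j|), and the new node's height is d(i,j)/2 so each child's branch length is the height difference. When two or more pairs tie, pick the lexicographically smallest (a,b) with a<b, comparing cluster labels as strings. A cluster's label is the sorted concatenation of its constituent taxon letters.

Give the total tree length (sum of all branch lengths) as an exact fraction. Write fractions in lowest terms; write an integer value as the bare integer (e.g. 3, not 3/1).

953/12

iteration 1: select G,I (d=5); attach at lengths (5/2, 5/2); label the merged cluster GI
  updated: d(B,GI)=69/2, d(GI,J)=51/2, d(GI,K)=71/2, d(GI,V)=12, d(GI,Z)=21
iteration 2: select B,J (d=7); attach at lengths (7/2, 7/2); label the merged cluster BJ
  updated: d(BJ,GI)=30, d(BJ,K)=67/2, d(BJ,V)=44, d(BJ,Z)=47
iteration 3: select GI,V (d=12); attach at lengths (7/2, 6); label the merged cluster GIV
  updated: d(BJ,GIV)=104/3, d(GIV,K)=118/3, d(GIV,Z)=70/3
iteration 4: select GIV,Z (d=70/3); attach at lengths (17/3, 35/3); label the merged cluster GIVZ
  updated: d(BJ,GIVZ)=151/4, d(GIVZ,K)=83/2
iteration 5: select BJ,K (d=67/2); attach at lengths (53/4, 67/4); label the merged cluster BJK
  updated: d(BJK,GIVZ)=39
iteration 6: select BJK,GIVZ (d=39); attach at lengths (11/4, 47/6); label the merged cluster BGIJKVZ
final tree: (((B:7/2,J:7/2):53/4,K:67/4):11/4,(((G:5/2,I:5/2):7/2,V:6):17/3,Z:35/3):47/6)
total length: 953/12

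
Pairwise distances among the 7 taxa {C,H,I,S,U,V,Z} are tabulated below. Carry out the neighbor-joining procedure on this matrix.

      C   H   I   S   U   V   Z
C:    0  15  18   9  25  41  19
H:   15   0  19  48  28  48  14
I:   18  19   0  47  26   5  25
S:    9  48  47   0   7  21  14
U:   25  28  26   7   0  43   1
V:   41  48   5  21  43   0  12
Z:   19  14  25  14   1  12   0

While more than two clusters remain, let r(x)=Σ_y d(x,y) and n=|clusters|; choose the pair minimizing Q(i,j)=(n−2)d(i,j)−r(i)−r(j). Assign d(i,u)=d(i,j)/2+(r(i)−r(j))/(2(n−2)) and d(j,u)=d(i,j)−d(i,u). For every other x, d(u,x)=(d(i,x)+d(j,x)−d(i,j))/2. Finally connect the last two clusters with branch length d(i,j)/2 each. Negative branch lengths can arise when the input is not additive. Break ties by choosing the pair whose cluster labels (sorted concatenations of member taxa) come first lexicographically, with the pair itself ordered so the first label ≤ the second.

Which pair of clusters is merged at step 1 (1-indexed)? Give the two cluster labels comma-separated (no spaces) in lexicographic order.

I,V

step 1: merge (I,V) at d=5, Q=-285; branch lengths I→-1/2, V→11/2; new cluster IV
  updated: d(C,IV)=27, d(H,IV)=31, d(IV,S)=63/2, d(IV,U)=32, d(IV,Z)=16
step 2: merge (S,U) at d=7, Q=-349/2; branch lengths S→89/16, U→23/16; new cluster SU
  updated: d(C,SU)=27/2, d(H,SU)=69/2, d(IV,SU)=113/4, d(SU,Z)=4
step 3: merge (C,H) at d=15, Q=-124; branch lengths C→25/6, H→65/6; new cluster CH
  updated: d(CH,IV)=43/2, d(CH,SU)=33/2, d(CH,Z)=9
step 4: merge (CH,IV) at d=43/2, Q=-279/4; branch lengths CH→97/16, IV→247/16; new cluster CHIV
  updated: d(CHIV,SU)=93/8, d(CHIV,Z)=7/4
step 5: merge (CHIV,SU) at d=93/8, Q=-139/8; branch lengths CHIV→75/16, SU→111/16; new cluster CHISUV
  updated: d(CHISUV,Z)=-47/16
step 6: merge (CHISUV,Z) at d=-47/16; branch lengths CHISUV→-47/32, Z→-47/32; new cluster CHISUVZ
final tree: ((((C:25/6,H:65/6):97/16,(I:-1/2,V:11/2):247/16):75/16,(S:89/16,U:23/16):111/16):-47/32,Z:-47/32)
total length: 915/16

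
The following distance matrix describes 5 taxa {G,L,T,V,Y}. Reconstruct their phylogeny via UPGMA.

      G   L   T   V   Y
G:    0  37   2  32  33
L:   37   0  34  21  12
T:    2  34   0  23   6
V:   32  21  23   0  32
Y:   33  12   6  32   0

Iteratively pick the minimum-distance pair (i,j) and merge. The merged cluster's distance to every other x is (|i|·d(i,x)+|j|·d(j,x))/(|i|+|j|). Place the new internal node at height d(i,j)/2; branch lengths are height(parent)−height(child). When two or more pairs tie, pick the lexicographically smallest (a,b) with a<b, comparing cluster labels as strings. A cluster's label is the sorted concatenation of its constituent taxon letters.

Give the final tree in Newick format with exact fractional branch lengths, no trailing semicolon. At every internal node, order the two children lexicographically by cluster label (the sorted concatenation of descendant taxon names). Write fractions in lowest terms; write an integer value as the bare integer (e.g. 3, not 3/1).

((G:1,T:1):51/4,((L:6,Y:6):29/4,V:53/4):1/2)

1. join G+T (d=2) ⇒ GT; edges |G|=1, |T|=1
  updated: d(GT,L)=71/2, d(GT,V)=55/2, d(GT,Y)=39/2
2. join L+Y (d=12) ⇒ LY; edges |L|=6, |Y|=6
  updated: d(GT,LY)=55/2, d(LY,V)=53/2
3. join LY+V (d=53/2) ⇒ LVY; edges |LY|=29/4, |V|=53/4
  updated: d(GT,LVY)=55/2
4. join GT+LVY (d=55/2) ⇒ GLTVY; edges |GT|=51/4, |LVY|=1/2
final tree: ((G:1,T:1):51/4,((L:6,Y:6):29/4,V:53/4):1/2)
total length: 191/4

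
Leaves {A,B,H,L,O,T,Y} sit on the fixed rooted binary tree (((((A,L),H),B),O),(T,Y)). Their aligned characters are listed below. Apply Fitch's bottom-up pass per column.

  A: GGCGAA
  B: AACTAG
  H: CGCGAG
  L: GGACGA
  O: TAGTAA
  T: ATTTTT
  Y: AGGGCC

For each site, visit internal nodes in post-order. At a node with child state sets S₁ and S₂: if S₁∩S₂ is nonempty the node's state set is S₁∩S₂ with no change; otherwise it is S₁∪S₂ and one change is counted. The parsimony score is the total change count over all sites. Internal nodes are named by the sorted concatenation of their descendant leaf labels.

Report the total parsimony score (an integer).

19

AL@0: {G} ∩ {G} = {G} (intersection, +0)
AHL@0: {G} ∪ {C} = {C,G} (union, +1)
ABHL@0: {C,G} ∪ {A} = {A,C,G} (union, +1)
ABHLO@0: {A,C,G} ∪ {T} = {A,C,G,T} (union, +1)
TY@0: {A} ∩ {A} = {A} (intersection, +0)
ABHLOTY@0: {A,C,G,T} ∩ {A} = {A} (intersection, +0)
AL@1: {G} ∩ {G} = {G} (intersection, +0)
AHL@1: {G} ∩ {G} = {G} (intersection, +0)
ABHL@1: {G} ∪ {A} = {A,G} (union, +1)
ABHLO@1: {A,G} ∩ {A} = {A} (intersection, +0)
TY@1: {T} ∪ {G} = {G,T} (union, +1)
ABHLOTY@1: {A} ∪ {G,T} = {A,G,T} (union, +1)
AL@2: {C} ∪ {A} = {A,C} (union, +1)
AHL@2: {A,C} ∩ {C} = {C} (intersection, +0)
ABHL@2: {C} ∩ {C} = {C} (intersection, +0)
ABHLO@2: {C} ∪ {G} = {C,G} (union, +1)
TY@2: {T} ∪ {G} = {G,T} (union, +1)
ABHLOTY@2: {C,G} ∩ {G,T} = {G} (intersection, +0)
AL@3: {G} ∪ {C} = {C,G} (union, +1)
AHL@3: {C,G} ∩ {G} = {G} (intersection, +0)
ABHL@3: {G} ∪ {T} = {G,T} (union, +1)
ABHLO@3: {G,T} ∩ {T} = {T} (intersection, +0)
TY@3: {T} ∪ {G} = {G,T} (union, +1)
ABHLOTY@3: {T} ∩ {G,T} = {T} (intersection, +0)
AL@4: {A} ∪ {G} = {A,G} (union, +1)
AHL@4: {A,G} ∩ {A} = {A} (intersection, +0)
ABHL@4: {A} ∩ {A} = {A} (intersection, +0)
ABHLO@4: {A} ∩ {A} = {A} (intersection, +0)
TY@4: {T} ∪ {C} = {C,T} (union, +1)
ABHLOTY@4: {A} ∪ {C,T} = {A,C,T} (union, +1)
AL@5: {A} ∩ {A} = {A} (intersection, +0)
AHL@5: {A} ∪ {G} = {A,G} (union, +1)
ABHL@5: {A,G} ∩ {G} = {G} (intersection, +0)
ABHLO@5: {G} ∪ {A} = {A,G} (union, +1)
TY@5: {T} ∪ {C} = {C,T} (union, +1)
ABHLOTY@5: {A,G} ∪ {C,T} = {A,C,G,T} (union, +1)
per-site changes: [3, 3, 3, 3, 3, 4]; total = 19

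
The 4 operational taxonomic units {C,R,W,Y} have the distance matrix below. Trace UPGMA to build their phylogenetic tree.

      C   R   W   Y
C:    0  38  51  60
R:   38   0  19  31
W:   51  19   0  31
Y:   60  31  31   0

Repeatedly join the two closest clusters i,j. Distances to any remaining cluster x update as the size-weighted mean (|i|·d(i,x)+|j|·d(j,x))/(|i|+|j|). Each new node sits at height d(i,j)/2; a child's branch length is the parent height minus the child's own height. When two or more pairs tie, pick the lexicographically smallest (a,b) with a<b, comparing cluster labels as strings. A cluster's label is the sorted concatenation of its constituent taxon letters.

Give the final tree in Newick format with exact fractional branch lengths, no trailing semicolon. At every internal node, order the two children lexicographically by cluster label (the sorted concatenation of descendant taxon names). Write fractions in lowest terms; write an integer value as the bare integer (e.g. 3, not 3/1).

iteration 1: select R,W (d=19); attach at lengths (19/2, 19/2); label the merged cluster RW
  updated: d(C,RW)=89/2, d(RW,Y)=31
iteration 2: select RW,Y (d=31); attach at lengths (6, 31/2); label the merged cluster RWY
  updated: d(C,RWY)=149/3
iteration 3: select C,RWY (d=149/3); attach at lengths (149/6, 28/3); label the merged cluster CRWY
final tree: (C:149/6,((R:19/2,W:19/2):6,Y:31/2):28/3)
total length: 224/3

(C:149/6,((R:19/2,W:19/2):6,Y:31/2):28/3)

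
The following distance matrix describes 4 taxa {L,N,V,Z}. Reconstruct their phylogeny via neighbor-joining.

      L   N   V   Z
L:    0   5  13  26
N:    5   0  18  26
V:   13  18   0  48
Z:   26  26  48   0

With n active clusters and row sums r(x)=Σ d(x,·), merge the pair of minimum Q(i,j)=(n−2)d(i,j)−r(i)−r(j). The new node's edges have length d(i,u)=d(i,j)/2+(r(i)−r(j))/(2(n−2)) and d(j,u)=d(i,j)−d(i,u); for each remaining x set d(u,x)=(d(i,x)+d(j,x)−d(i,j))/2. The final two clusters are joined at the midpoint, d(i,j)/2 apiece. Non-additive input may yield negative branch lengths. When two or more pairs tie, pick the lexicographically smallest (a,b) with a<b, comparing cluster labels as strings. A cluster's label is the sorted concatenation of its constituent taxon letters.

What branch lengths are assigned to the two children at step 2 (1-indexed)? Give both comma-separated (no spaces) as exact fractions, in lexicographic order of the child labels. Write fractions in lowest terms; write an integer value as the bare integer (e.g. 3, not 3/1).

step 1: merge (L,V) at d=13, Q=-97; branch lengths L→-9/4, V→61/4; new cluster LV
  updated: d(LV,N)=5, d(LV,Z)=61/2
step 2: merge (LV,N) at d=5, Q=-123/2; branch lengths LV→19/4, N→1/4; new cluster LNV
  updated: d(LNV,Z)=103/4
step 3: merge (LNV,Z) at d=103/4; branch lengths LNV→103/8, Z→103/8; new cluster LNVZ
final tree: (((L:-9/4,V:61/4):19/4,N:1/4):103/8,Z:103/8)
total length: 175/4

19/4,1/4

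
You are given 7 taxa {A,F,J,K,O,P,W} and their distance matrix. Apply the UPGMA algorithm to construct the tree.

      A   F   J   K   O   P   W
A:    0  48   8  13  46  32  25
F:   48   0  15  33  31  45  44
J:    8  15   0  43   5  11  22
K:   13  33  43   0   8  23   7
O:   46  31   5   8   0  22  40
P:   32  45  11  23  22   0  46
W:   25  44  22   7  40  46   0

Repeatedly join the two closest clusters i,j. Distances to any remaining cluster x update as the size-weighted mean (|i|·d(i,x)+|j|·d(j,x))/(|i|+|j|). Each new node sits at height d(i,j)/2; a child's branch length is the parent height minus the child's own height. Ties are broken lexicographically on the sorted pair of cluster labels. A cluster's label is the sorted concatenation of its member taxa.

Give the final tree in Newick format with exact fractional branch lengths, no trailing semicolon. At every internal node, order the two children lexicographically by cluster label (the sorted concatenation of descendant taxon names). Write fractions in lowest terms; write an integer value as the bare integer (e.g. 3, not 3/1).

1. join J+O (d=5) ⇒ JO; edges |J|=5/2, |O|=5/2
  updated: d(A,JO)=27, d(F,JO)=23, d(JO,K)=51/2, d(JO,P)=33/2, d(JO,W)=31
2. join K+W (d=7) ⇒ KW; edges |K|=7/2, |W|=7/2
  updated: d(A,KW)=19, d(F,KW)=77/2, d(JO,KW)=113/4, d(KW,P)=69/2
3. join JO+P (d=33/2) ⇒ JOP; edges |JO|=23/4, |P|=33/4
  updated: d(A,JOP)=86/3, d(F,JOP)=91/3, d(JOP,KW)=91/3
4. join A+KW (d=19) ⇒ AKW; edges |A|=19/2, |KW|=6
  updated: d(AKW,F)=125/3, d(AKW,JOP)=268/9
5. join AKW+JOP (d=268/9) ⇒ AJKOPW; edges |AKW|=97/18, |JOP|=239/36
  updated: d(AJKOPW,F)=36
6. join AJKOPW+F (d=36) ⇒ AFJKOPW; edges |AJKOPW|=28/9, |F|=18
final tree: (((A:19/2,(K:7/2,W:7/2):6):97/18,((J:5/2,O:5/2):23/4,P:33/4):239/36):28/9,F:18)
total length: 2687/36

(((A:19/2,(K:7/2,W:7/2):6):97/18,((J:5/2,O:5/2):23/4,P:33/4):239/36):28/9,F:18)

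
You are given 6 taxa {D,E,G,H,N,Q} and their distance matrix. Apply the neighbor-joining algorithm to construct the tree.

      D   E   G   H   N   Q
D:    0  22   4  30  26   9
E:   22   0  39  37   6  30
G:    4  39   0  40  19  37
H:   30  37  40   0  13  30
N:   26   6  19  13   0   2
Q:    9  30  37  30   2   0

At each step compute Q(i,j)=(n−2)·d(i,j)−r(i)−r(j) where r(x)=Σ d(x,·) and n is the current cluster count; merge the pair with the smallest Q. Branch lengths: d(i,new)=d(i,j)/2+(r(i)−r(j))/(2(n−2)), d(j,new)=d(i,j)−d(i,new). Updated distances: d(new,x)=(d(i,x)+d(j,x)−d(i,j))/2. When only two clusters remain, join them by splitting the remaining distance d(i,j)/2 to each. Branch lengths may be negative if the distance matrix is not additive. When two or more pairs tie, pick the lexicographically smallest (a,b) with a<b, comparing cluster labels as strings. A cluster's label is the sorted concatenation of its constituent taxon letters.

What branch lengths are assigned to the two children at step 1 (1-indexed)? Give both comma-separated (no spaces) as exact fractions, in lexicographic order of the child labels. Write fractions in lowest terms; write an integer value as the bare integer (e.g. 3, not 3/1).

-4,8

1. join D+G (d=4, Q=-214) ⇒ DG; edges |D|=-4, |G|=8
  updated: d(DG,E)=57/2, d(DG,H)=33, d(DG,N)=41/2, d(DG,Q)=21
2. join E+N (d=6, Q=-125) ⇒ EN; edges |E|=13, |N|=-7
  updated: d(DG,EN)=43/2, d(EN,H)=22, d(EN,Q)=13
3. join DG+Q (d=21, Q=-195/2) ⇒ DGQ; edges |DG|=107/8, |Q|=61/8
  updated: d(DGQ,EN)=27/4, d(DGQ,H)=21
4. join DGQ+EN (d=27/4, Q=-199/4) ⇒ DEGNQ; edges |DGQ|=23/8, |EN|=31/8
  updated: d(DEGNQ,H)=145/8
5. join DEGNQ+H (d=145/8) ⇒ DEGHNQ; edges |DEGNQ|=145/16, |H|=145/16
final tree: ((((D:-4,G:8):107/8,Q:61/8):23/8,(E:13,N:-7):31/8):145/16,H:145/16)
total length: 447/8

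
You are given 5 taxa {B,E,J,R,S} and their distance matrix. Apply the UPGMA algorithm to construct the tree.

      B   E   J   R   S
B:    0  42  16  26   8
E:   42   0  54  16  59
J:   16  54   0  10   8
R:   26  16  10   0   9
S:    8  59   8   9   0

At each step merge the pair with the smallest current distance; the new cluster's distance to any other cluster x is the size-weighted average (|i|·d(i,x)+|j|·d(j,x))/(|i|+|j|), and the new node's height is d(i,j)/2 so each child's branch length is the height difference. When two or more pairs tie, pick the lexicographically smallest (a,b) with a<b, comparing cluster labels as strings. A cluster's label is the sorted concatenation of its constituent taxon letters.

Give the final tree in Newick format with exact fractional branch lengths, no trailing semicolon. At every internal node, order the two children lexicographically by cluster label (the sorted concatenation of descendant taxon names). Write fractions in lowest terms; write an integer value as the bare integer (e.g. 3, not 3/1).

(((B:4,S:4):27/8,(J:5,R:5):19/8):14,E:171/8)

iteration 1: select B,S (d=8); attach at lengths (4, 4); label the merged cluster BS
  updated: d(BS,E)=101/2, d(BS,J)=12, d(BS,R)=35/2
iteration 2: select J,R (d=10); attach at lengths (5, 5); label the merged cluster JR
  updated: d(BS,JR)=59/4, d(E,JR)=35
iteration 3: select BS,JR (d=59/4); attach at lengths (27/8, 19/8); label the merged cluster BJRS
  updated: d(BJRS,E)=171/4
iteration 4: select BJRS,E (d=171/4); attach at lengths (14, 171/8); label the merged cluster BEJRS
final tree: (((B:4,S:4):27/8,(J:5,R:5):19/8):14,E:171/8)
total length: 473/8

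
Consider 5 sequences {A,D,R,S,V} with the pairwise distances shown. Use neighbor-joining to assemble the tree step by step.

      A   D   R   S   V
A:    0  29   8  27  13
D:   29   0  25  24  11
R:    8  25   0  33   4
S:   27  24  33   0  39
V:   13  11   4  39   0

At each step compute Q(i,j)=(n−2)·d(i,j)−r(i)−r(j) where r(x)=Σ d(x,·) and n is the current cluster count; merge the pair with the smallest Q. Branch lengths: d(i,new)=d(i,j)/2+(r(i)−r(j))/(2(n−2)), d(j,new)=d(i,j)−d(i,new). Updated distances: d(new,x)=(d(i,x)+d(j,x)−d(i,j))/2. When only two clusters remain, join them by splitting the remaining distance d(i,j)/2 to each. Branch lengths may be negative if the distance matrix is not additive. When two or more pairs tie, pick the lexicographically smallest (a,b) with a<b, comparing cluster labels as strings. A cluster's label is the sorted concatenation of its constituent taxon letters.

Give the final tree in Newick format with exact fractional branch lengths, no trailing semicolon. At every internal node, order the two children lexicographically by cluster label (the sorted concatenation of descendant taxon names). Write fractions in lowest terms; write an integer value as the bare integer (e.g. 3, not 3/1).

step 1: merge (D,S) at d=24, Q=-140; branch lengths D→19/3, S→53/3; new cluster DS
  updated: d(A,DS)=16, d(DS,R)=17, d(DS,V)=13
step 2: merge (A,DS) at d=16, Q=-51; branch lengths A→23/4, DS→41/4; new cluster ADS
  updated: d(ADS,R)=9/2, d(ADS,V)=5
step 3: merge (ADS,R) at d=9/2, Q=-27/2; branch lengths ADS→11/4, R→7/4; new cluster ADRS
  updated: d(ADRS,V)=9/4
step 4: merge (ADRS,V) at d=9/4; branch lengths ADRS→9/8, V→9/8; new cluster ADRSV
final tree: (((A:23/4,(D:19/3,S:53/3):41/4):11/4,R:7/4):9/8,V:9/8)
total length: 187/4

(((A:23/4,(D:19/3,S:53/3):41/4):11/4,R:7/4):9/8,V:9/8)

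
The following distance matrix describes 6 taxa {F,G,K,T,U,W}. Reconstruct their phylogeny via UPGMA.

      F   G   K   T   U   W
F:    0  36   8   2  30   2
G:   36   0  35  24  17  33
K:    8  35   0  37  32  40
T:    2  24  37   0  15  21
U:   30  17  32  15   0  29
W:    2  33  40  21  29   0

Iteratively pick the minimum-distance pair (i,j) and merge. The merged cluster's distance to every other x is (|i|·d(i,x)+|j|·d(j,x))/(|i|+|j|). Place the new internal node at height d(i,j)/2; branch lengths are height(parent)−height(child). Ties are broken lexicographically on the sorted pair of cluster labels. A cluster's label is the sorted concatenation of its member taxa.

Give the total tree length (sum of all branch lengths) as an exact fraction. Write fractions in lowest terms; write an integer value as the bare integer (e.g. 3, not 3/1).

step 1: merge (F,T) at d=2; branch lengths F→1, T→1; new cluster FT
  updated: d(FT,G)=30, d(FT,K)=45/2, d(FT,U)=45/2, d(FT,W)=23/2
step 2: merge (FT,W) at d=23/2; branch lengths FT→19/4, W→23/4; new cluster FTW
  updated: d(FTW,G)=31, d(FTW,K)=85/3, d(FTW,U)=74/3
step 3: merge (G,U) at d=17; branch lengths G→17/2, U→17/2; new cluster GU
  updated: d(FTW,GU)=167/6, d(GU,K)=67/2
step 4: merge (FTW,GU) at d=167/6; branch lengths FTW→49/6, GU→65/12; new cluster FGTUW
  updated: d(FGTUW,K)=152/5
step 5: merge (FGTUW,K) at d=152/5; branch lengths FGTUW→77/60, K→76/5; new cluster FGKTUW
final tree: ((((F:1,T:1):19/4,W:23/4):49/6,(G:17/2,U:17/2):65/12):77/60,K:76/5)
total length: 1787/30

1787/30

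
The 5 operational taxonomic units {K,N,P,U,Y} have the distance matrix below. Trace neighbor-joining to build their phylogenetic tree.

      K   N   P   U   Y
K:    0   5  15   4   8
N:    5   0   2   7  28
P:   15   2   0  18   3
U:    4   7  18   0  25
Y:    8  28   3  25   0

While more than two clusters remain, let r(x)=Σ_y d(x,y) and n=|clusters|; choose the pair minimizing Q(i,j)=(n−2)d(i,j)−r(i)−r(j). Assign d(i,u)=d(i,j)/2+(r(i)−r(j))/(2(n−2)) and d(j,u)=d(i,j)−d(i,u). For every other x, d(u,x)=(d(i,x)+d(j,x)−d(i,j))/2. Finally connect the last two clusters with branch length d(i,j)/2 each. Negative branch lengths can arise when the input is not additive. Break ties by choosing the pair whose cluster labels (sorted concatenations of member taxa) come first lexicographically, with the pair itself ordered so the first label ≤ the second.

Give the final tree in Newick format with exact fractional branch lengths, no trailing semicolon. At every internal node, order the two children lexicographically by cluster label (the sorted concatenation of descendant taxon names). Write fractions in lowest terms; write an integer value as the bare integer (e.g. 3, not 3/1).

(((K:-9/8,(P:-17/6,Y:35/6):89/8):17/8,N:17/8):39/16,U:39/16)

step 1: merge (P,Y) at d=3, Q=-93; branch lengths P→-17/6, Y→35/6; new cluster PY
  updated: d(K,PY)=10, d(N,PY)=27/2, d(PY,U)=20
step 2: merge (K,PY) at d=10, Q=-85/2; branch lengths K→-9/8, PY→89/8; new cluster KPY
  updated: d(KPY,N)=17/4, d(KPY,U)=7
step 3: merge (KPY,N) at d=17/4, Q=-73/4; branch lengths KPY→17/8, N→17/8; new cluster KNPY
  updated: d(KNPY,U)=39/8
step 4: merge (KNPY,U) at d=39/8; branch lengths KNPY→39/16, U→39/16; new cluster KNPUY
final tree: (((K:-9/8,(P:-17/6,Y:35/6):89/8):17/8,N:17/8):39/16,U:39/16)
total length: 177/8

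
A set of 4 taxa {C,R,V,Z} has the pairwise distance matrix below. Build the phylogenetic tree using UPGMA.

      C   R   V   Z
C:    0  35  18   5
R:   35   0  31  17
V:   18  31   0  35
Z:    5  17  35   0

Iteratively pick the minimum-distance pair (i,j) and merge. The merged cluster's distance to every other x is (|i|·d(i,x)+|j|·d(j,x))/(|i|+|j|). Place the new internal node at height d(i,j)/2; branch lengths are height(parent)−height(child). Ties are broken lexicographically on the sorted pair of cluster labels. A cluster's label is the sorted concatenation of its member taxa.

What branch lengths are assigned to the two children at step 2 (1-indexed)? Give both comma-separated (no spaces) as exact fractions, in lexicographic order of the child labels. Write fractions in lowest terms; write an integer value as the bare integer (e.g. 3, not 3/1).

iteration 1: select C,Z (d=5); attach at lengths (5/2, 5/2); label the merged cluster CZ
  updated: d(CZ,R)=26, d(CZ,V)=53/2
iteration 2: select CZ,R (d=26); attach at lengths (21/2, 13); label the merged cluster CRZ
  updated: d(CRZ,V)=28
iteration 3: select CRZ,V (d=28); attach at lengths (1, 14); label the merged cluster CRVZ
final tree: (((C:5/2,Z:5/2):21/2,R:13):1,V:14)
total length: 87/2

21/2,13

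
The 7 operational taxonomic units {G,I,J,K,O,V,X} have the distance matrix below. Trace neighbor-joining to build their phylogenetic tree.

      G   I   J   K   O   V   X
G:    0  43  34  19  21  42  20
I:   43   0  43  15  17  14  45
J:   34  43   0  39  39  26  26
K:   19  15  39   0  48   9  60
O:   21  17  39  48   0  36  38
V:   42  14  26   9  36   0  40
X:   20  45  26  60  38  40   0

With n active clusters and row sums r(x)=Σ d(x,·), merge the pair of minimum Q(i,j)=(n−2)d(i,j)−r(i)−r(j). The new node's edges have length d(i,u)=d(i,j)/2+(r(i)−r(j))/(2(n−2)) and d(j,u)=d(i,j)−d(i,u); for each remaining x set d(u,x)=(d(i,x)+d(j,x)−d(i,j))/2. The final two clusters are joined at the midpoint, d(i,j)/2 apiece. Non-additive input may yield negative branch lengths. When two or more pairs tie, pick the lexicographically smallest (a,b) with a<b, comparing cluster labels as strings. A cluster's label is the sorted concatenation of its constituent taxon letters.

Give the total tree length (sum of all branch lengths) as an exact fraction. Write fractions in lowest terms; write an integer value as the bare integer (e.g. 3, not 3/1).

2807/32

step 1: merge (K,V) at d=9, Q=-312; branch lengths K→34/5, V→11/5; new cluster KV
  updated: d(G,KV)=26, d(I,KV)=10, d(J,KV)=28, d(KV,O)=75/2, d(KV,X)=91/2
step 2: merge (I,KV) at d=10, Q=-265; branch lengths I→51/8, KV→29/8; new cluster IKV
  updated: d(G,IKV)=59/2, d(IKV,J)=61/2, d(IKV,O)=89/4, d(IKV,X)=161/4
step 3: merge (IKV,O) at d=89/4, Q=-176; branch lengths IKV→23/2, O→43/4; new cluster IKOV
  updated: d(G,IKOV)=113/8, d(IKOV,J)=189/8, d(IKOV,X)=28
step 4: merge (G,IKOV) at d=113/8, Q=-845/8; branch lengths G→245/32, IKOV→207/32; new cluster GIKOV
  updated: d(GIKOV,J)=87/4, d(GIKOV,X)=271/16
step 5: merge (GIKOV,J) at d=87/4, Q=-1035/16; branch lengths GIKOV→203/32, J→493/32; new cluster GIJKOV
  updated: d(GIJKOV,X)=339/32
step 6: merge (GIJKOV,X) at d=339/32; branch lengths GIJKOV→339/64, X→339/64; new cluster GIJKOVX
final tree: (((G:245/32,((I:51/8,(K:34/5,V:11/5):29/8):23/2,O:43/4):207/32):203/32,J:493/32):339/64,X:339/64)
total length: 2807/32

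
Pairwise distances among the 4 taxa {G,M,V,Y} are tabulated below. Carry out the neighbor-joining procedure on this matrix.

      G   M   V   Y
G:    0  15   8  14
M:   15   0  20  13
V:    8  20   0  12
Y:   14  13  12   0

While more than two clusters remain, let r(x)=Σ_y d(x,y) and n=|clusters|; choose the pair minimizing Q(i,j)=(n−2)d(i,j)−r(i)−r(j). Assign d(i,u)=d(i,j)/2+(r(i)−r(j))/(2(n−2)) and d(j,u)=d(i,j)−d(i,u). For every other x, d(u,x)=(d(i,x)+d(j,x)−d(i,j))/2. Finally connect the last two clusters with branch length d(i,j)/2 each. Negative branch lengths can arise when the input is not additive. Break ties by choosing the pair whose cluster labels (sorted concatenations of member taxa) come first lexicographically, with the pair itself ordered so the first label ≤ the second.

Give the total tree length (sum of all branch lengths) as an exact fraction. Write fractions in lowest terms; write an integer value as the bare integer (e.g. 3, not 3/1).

103/4

1. join G+V (d=8, Q=-61) ⇒ GV; edges |G|=13/4, |V|=19/4
  updated: d(GV,M)=27/2, d(GV,Y)=9
2. join GV+M (d=27/2, Q=-71/2) ⇒ GMV; edges |GV|=19/4, |M|=35/4
  updated: d(GMV,Y)=17/4
3. join GMV+Y (d=17/4) ⇒ GMVY; edges |GMV|=17/8, |Y|=17/8
final tree: (((G:13/4,V:19/4):19/4,M:35/4):17/8,Y:17/8)
total length: 103/4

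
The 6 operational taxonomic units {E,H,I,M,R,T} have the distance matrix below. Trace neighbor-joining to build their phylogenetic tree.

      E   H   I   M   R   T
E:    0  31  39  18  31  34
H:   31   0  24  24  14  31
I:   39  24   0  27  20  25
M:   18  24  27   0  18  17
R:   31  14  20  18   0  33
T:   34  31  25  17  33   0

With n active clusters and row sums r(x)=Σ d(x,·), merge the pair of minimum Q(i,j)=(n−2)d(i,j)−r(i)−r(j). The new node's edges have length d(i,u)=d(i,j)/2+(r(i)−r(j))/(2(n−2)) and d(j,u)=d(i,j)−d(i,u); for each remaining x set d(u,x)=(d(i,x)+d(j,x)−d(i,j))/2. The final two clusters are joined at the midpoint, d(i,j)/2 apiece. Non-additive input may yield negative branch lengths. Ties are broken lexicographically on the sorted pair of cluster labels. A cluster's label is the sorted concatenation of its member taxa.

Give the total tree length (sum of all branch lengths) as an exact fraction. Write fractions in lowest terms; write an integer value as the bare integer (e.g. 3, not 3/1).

step 1: merge (E,M) at d=18, Q=-185; branch lengths E→121/8, M→23/8; new cluster EM
  updated: d(EM,H)=37/2, d(EM,I)=24, d(EM,R)=31/2, d(EM,T)=33/2
step 2: merge (EM,T) at d=33/2, Q=-261/2; branch lengths EM→37/12, T→161/12; new cluster EMT
  updated: d(EMT,H)=33/2, d(EMT,I)=65/4, d(EMT,R)=16
step 3: merge (EMT,I) at d=65/4, Q=-153/2; branch lengths EMT→21/4, I→11; new cluster EIMT
  updated: d(EIMT,H)=97/8, d(EIMT,R)=79/8
step 4: merge (EIMT,H) at d=97/8, Q=-36; branch lengths EIMT→4, H→65/8; new cluster EHIMT
  updated: d(EHIMT,R)=47/8
step 5: merge (EHIMT,R) at d=47/8; branch lengths EHIMT→47/16, R→47/16; new cluster EHIMRT
final tree: (((((E:121/8,M:23/8):37/12,T:161/12):21/4,I:11):4,H:65/8):47/16,R:47/16)
total length: 275/4

275/4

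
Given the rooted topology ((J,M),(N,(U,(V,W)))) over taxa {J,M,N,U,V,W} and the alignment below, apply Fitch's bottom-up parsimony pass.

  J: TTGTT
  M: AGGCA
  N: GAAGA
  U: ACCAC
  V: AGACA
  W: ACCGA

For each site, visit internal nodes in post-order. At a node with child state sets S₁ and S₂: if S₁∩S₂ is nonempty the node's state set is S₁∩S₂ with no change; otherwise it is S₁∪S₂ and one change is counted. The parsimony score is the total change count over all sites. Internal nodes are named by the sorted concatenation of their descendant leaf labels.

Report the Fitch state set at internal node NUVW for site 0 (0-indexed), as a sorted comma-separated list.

[col 0] JM: children J:{T}, M:{A} ∪→ {A,T}; cost 1
[col 0] VW: children V:{A}, W:{A} ∩→ {A}; cost 0
[col 0] UVW: children U:{A}, VW:{A} ∩→ {A}; cost 0
[col 0] NUVW: children N:{G}, UVW:{A} ∪→ {A,G}; cost 1
[col 0] JMNUVW: children JM:{A,T}, NUVW:{A,G} ∩→ {A}; cost 0
[col 1] JM: children J:{T}, M:{G} ∪→ {G,T}; cost 1
[col 1] VW: children V:{G}, W:{C} ∪→ {C,G}; cost 1
[col 1] UVW: children U:{C}, VW:{C,G} ∩→ {C}; cost 0
[col 1] NUVW: children N:{A}, UVW:{C} ∪→ {A,C}; cost 1
[col 1] JMNUVW: children JM:{G,T}, NUVW:{A,C} ∪→ {A,C,G,T}; cost 1
[col 2] JM: children J:{G}, M:{G} ∩→ {G}; cost 0
[col 2] VW: children V:{A}, W:{C} ∪→ {A,C}; cost 1
[col 2] UVW: children U:{C}, VW:{A,C} ∩→ {C}; cost 0
[col 2] NUVW: children N:{A}, UVW:{C} ∪→ {A,C}; cost 1
[col 2] JMNUVW: children JM:{G}, NUVW:{A,C} ∪→ {A,C,G}; cost 1
[col 3] JM: children J:{T}, M:{C} ∪→ {C,T}; cost 1
[col 3] VW: children V:{C}, W:{G} ∪→ {C,G}; cost 1
[col 3] UVW: children U:{A}, VW:{C,G} ∪→ {A,C,G}; cost 1
[col 3] NUVW: children N:{G}, UVW:{A,C,G} ∩→ {G}; cost 0
[col 3] JMNUVW: children JM:{C,T}, NUVW:{G} ∪→ {C,G,T}; cost 1
[col 4] JM: children J:{T}, M:{A} ∪→ {A,T}; cost 1
[col 4] VW: children V:{A}, W:{A} ∩→ {A}; cost 0
[col 4] UVW: children U:{C}, VW:{A} ∪→ {A,C}; cost 1
[col 4] NUVW: children N:{A}, UVW:{A,C} ∩→ {A}; cost 0
[col 4] JMNUVW: children JM:{A,T}, NUVW:{A} ∩→ {A}; cost 0
per-site changes: [2, 4, 3, 4, 2]; total = 15

A,G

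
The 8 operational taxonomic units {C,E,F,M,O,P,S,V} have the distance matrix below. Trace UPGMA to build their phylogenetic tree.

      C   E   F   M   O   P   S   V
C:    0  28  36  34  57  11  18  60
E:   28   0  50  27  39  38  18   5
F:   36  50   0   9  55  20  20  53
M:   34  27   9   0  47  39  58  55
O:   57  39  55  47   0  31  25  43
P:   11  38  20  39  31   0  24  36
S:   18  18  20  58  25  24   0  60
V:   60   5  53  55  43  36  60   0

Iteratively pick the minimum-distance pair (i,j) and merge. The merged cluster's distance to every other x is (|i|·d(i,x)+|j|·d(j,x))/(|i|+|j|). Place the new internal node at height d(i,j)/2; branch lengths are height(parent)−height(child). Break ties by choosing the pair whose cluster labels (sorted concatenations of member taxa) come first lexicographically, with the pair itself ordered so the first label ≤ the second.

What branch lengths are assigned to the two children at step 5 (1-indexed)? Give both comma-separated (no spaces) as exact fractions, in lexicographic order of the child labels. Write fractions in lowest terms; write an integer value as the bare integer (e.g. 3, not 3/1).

step 1: merge (E,V) at d=5; branch lengths E→5/2, V→5/2; new cluster EV
  updated: d(C,EV)=44, d(EV,F)=103/2, d(EV,M)=41, d(EV,O)=41, d(EV,P)=37, d(EV,S)=39
step 2: merge (F,M) at d=9; branch lengths F→9/2, M→9/2; new cluster FM
  updated: d(C,FM)=35, d(EV,FM)=185/4, d(FM,O)=51, d(FM,P)=59/2, d(FM,S)=39
step 3: merge (C,P) at d=11; branch lengths C→11/2, P→11/2; new cluster CP
  updated: d(CP,EV)=81/2, d(CP,FM)=129/4, d(CP,O)=44, d(CP,S)=21
step 4: merge (CP,S) at d=21; branch lengths CP→5, S→21/2; new cluster CPS
  updated: d(CPS,EV)=40, d(CPS,FM)=69/2, d(CPS,O)=113/3
step 5: merge (CPS,FM) at d=69/2; branch lengths CPS→27/4, FM→51/4; new cluster CFMPS
  updated: d(CFMPS,EV)=85/2, d(CFMPS,O)=43
step 6: merge (EV,O) at d=41; branch lengths EV→18, O→41/2; new cluster EOV
  updated: d(CFMPS,EOV)=128/3
step 7: merge (CFMPS,EOV) at d=128/3; branch lengths CFMPS→49/12, EOV→5/6; new cluster CEFMOPSV
final tree: ((((C:11/2,P:11/2):5,S:21/2):27/4,(F:9/2,M:9/2):51/4):49/12,((E:5/2,V:5/2):18,O:41/2):5/6)
total length: 1241/12

27/4,51/4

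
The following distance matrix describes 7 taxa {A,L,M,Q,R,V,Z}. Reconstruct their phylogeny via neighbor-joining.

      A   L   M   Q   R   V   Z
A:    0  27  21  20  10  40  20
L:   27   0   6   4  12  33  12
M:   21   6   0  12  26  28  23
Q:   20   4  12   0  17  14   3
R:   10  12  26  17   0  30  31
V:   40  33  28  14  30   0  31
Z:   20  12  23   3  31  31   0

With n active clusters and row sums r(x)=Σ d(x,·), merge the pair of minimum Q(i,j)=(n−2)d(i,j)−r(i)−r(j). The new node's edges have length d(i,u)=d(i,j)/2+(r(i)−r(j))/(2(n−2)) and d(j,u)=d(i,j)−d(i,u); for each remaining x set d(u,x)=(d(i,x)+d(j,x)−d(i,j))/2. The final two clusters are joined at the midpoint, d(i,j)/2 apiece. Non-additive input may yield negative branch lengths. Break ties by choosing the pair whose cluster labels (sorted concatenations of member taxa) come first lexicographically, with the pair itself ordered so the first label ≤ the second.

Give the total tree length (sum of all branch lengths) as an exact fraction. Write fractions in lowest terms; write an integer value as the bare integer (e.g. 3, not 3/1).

iteration 1: select A,R (d=10, Q=-214); attach at lengths (31/5, 19/5); label the merged cluster AR
  updated: d(AR,L)=29/2, d(AR,M)=37/2, d(AR,Q)=27/2, d(AR,V)=30, d(AR,Z)=41/2
iteration 2: select L,M (d=6, Q=-133); attach at lengths (3/4, 21/4); label the merged cluster LM
  updated: d(AR,LM)=27/2, d(LM,Q)=5, d(LM,V)=55/2, d(LM,Z)=29/2
iteration 3: select AR,LM (d=27/2, Q=-195/2); attach at lengths (115/12, 47/12); label the merged cluster ALMR
  updated: d(ALMR,Q)=5/2, d(ALMR,V)=22, d(ALMR,Z)=43/4
iteration 4: select ALMR,Z (d=43/4, Q=-117/2); attach at lengths (3, 31/4); label the merged cluster ALMRZ
  updated: d(ALMRZ,Q)=-21/8, d(ALMRZ,V)=169/8
iteration 5: select ALMRZ,Q (d=-21/8, Q=-65/2); attach at lengths (9/4, -39/8); label the merged cluster ALMQRZ
  updated: d(ALMQRZ,V)=151/8
iteration 6: select ALMQRZ,V (d=151/8); attach at lengths (151/16, 151/16); label the merged cluster ALMQRVZ
final tree: (((((A:31/5,R:19/5):115/12,(L:3/4,M:21/4):47/12):3,Z:31/4):9/4,Q:-39/8):151/16,V:151/16)
total length: 113/2

113/2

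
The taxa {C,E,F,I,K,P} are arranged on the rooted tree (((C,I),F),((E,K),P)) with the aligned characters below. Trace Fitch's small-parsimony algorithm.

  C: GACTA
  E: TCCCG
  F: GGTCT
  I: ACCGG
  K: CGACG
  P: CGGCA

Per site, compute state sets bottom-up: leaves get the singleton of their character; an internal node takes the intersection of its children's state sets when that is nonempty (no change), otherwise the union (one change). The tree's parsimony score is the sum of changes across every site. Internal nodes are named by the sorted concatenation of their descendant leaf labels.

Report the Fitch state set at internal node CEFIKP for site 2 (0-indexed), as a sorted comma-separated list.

site 0, node CI: C={G} ∪ I={A} → {A,G} (+1)
site 0, node CFI: CI={A,G} ∩ F={G} → {G} (+0)
site 0, node EK: E={T} ∪ K={C} → {C,T} (+1)
site 0, node EKP: EK={C,T} ∩ P={C} → {C} (+0)
site 0, node CEFIKP: CFI={G} ∪ EKP={C} → {C,G} (+1)
site 1, node CI: C={A} ∪ I={C} → {A,C} (+1)
site 1, node CFI: CI={A,C} ∪ F={G} → {A,C,G} (+1)
site 1, node EK: E={C} ∪ K={G} → {C,G} (+1)
site 1, node EKP: EK={C,G} ∩ P={G} → {G} (+0)
site 1, node CEFIKP: CFI={A,C,G} ∩ EKP={G} → {G} (+0)
site 2, node CI: C={C} ∩ I={C} → {C} (+0)
site 2, node CFI: CI={C} ∪ F={T} → {C,T} (+1)
site 2, node EK: E={C} ∪ K={A} → {A,C} (+1)
site 2, node EKP: EK={A,C} ∪ P={G} → {A,C,G} (+1)
site 2, node CEFIKP: CFI={C,T} ∩ EKP={A,C,G} → {C} (+0)
site 3, node CI: C={T} ∪ I={G} → {G,T} (+1)
site 3, node CFI: CI={G,T} ∪ F={C} → {C,G,T} (+1)
site 3, node EK: E={C} ∩ K={C} → {C} (+0)
site 3, node EKP: EK={C} ∩ P={C} → {C} (+0)
site 3, node CEFIKP: CFI={C,G,T} ∩ EKP={C} → {C} (+0)
site 4, node CI: C={A} ∪ I={G} → {A,G} (+1)
site 4, node CFI: CI={A,G} ∪ F={T} → {A,G,T} (+1)
site 4, node EK: E={G} ∩ K={G} → {G} (+0)
site 4, node EKP: EK={G} ∪ P={A} → {A,G} (+1)
site 4, node CEFIKP: CFI={A,G,T} ∩ EKP={A,G} → {A,G} (+0)
per-site changes: [3, 3, 3, 2, 3]; total = 14

C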